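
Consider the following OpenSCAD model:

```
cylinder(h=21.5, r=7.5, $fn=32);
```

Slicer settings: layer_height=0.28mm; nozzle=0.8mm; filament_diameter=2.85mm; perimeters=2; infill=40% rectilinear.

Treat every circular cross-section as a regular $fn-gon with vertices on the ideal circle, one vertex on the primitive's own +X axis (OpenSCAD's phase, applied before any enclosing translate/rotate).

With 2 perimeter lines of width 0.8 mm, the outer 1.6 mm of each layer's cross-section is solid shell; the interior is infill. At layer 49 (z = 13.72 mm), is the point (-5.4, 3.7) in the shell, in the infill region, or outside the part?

At z = 13.72 mm: the cylinder: section is a regular 32-gon, circumradius r=7.5. Overall, the cross-section is a single solid region. The nearest boundary edge runs (-5.30, 5.30)→(-6.24, 4.17); distance from the point to it = 0.94 mm. The point is inside the cross-section, 0.94 mm from the nearest boundary — within the 1.6 mm shell band (2 × 0.8).

shell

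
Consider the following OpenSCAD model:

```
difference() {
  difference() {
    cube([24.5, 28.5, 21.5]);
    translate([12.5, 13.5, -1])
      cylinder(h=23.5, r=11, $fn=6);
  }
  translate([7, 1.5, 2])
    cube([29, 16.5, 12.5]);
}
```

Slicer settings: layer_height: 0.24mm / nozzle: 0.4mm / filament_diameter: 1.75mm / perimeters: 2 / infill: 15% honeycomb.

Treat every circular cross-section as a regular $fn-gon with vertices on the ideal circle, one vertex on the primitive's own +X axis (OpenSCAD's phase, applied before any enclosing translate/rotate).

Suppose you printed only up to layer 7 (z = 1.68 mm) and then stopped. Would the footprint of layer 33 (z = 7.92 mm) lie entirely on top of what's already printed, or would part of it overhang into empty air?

Compare the two slices. At z = 1.68: the cube (footprint 24.5×28.5) is included at this height (area 698.25 mm²); the cylinder at (12.5, 13.5): section is a regular 6-gon, circumradius r=11 (area = (6/2)·11.000²·sin(360°/6) = 314.37 mm²); Taking the first minus the rest: starting from the 24.5×28.5 cube (698.25 mm²), the r=11 cylinder at (12.5, 13.5) lies wholly inside it (removes its full 314.37 mm² and its 66.00 mm outline becomes a hole wall) — area = 383.88 mm²; the cube at (7, 1.5) does not reach this height (z outside [2, 14.5]); Subtracting the remaining from the first: none of the subtracted shapes is present at this height, so the result so far is unchanged — area = 383.88 mm². At z = 7.92: the 24.5×28.5 cube contributes its full rectangle (area 698.25 mm²); the r=11 cylinder at (12.5, 13.5) gives a regular 6-gon of circumradius 11 (constant along its height) (area = (6/2)·11.000²·sin(360°/6) = 314.37 mm²); Subtracting the remaining from the first: starting from the 24.5×28.5 cube (698.25 mm²), the r=11 cylinder at (12.5, 13.5) lies wholly inside it (removes its full 314.37 mm² and its 66.00 mm outline becomes a hole wall) — area = 383.88 mm²; the 29×16.5 cube at (7, 1.5) contributes its full rectangle (area 478.50 mm²); After the difference (first − rest): starting from the result so far (383.88 mm²), the 29×16.5 cube at (7, 1.5) partially overlaps it — only the 89.36 mm² overlap (of its 478.50 mm²) is removed, clipping the outline — area = 294.52 mm². Checking containment: the cross-section at z = 7.92 is a subset of the cross-section at z = 1.68.

entirely on top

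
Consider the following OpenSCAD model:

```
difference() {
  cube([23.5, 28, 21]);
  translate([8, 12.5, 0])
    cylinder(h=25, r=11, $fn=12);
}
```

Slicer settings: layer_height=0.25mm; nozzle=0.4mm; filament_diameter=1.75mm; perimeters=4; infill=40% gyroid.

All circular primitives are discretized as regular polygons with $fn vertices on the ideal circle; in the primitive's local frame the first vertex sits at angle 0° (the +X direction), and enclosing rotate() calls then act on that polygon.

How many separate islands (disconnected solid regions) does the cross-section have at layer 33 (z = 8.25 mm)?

At z = 8.25 mm: the cube is present — its section is the full 23.5×28 rectangle; the cylinder at (8, 12.5): section is a regular 12-gon, circumradius r=11; Subtracting the remaining from the first: starting from the 23.5×28 cube, the r=11 cylinder at (8, 12.5) partially overlaps it — only the 335.78 mm² overlap (of its 363.00 mm²) is removed, clipping the outline — 1 connected region. Overall, the cross-section is a single solid region. Island count = 1.

1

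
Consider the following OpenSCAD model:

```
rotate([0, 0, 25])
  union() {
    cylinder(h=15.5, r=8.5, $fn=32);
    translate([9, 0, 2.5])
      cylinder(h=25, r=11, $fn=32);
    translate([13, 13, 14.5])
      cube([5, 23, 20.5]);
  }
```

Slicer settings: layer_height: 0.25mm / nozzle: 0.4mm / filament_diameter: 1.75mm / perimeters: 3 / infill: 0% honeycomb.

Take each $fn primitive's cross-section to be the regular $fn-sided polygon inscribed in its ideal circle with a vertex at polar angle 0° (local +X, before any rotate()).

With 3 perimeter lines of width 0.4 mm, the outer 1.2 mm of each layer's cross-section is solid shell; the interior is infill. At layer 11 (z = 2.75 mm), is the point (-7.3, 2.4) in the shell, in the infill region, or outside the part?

At z = 2.75 mm: the r=8.5 cylinder gives a regular 32-gon of circumradius 8.5 (constant along its height); the cylinder at (9, 0): section is a regular 32-gon, circumradius r=11; the cube at (13, 13) is not intersected at this z (z outside [14.5, 35]); Merging all regions: the regions partially overlap (shared area 125.68 mm²), so overlapping operands fuse into one piece — 1 connected region; (whole slice rotated 25° about Z — lengths, areas and connectivity unchanged). Overall, the cross-section is a single solid region. Undo the 25° rotation: the query point maps to (-5.602, 5.260) in the un-rotated model frame. The nearest boundary edge runs (-7.07, 4.72)→(-6.01, 6.01); distance from the point to it = 0.79 mm. The point is inside the cross-section, 0.79 mm from the nearest boundary — within the 1.2 mm shell band (3 × 0.4).

shell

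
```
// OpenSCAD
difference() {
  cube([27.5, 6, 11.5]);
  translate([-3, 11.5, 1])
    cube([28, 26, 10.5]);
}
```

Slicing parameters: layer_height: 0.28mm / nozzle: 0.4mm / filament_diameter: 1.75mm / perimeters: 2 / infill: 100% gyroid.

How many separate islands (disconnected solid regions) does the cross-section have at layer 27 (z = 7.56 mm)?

At z = 7.56 mm: the 27.5×6 cube contributes its full rectangle; the cube at (-3, 11.5) is present — its section is the full 28×26 rectangle; After the difference (first − rest): starting from the 27.5×6 cube, the 28×26 cube at (-3, 11.5) misses the remaining region (no effect) — 1 connected region. Overall, the cross-section is a single solid region. Island count = 1.

1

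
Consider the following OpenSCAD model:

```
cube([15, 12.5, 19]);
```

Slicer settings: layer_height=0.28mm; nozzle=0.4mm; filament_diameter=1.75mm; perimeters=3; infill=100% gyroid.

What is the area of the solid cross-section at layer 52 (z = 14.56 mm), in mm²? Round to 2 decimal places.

187.50 mm²

At z = 14.56 mm: the 15×12.5 cube contributes its full rectangle (area 187.50 mm²). Overall, the cross-section is a single solid region. Net area = 187.50 mm².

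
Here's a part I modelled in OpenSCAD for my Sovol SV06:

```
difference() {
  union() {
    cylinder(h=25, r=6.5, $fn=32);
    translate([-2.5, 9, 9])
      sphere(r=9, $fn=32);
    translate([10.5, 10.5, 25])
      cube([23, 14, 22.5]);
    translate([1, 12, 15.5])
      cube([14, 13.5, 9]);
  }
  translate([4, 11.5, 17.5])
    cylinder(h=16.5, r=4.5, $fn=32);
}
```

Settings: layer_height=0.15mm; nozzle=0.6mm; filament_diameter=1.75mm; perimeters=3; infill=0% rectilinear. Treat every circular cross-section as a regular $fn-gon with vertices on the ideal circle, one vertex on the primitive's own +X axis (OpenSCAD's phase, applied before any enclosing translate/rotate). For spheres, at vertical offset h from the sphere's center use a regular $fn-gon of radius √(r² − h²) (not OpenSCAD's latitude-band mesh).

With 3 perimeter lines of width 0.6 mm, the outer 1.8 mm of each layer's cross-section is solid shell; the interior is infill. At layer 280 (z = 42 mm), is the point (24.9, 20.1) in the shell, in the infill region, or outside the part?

infill

At z = 42 mm: the cylinder is not intersected at this z (z outside [0, 25]); the sphere at (-2.5, 9) is not intersected at this z (|z−center|=33.000 > r=9); the cube at (10.5, 10.5) (footprint 23×14) is included at this height; the cube at (1, 12) is not intersected at this z (z outside [15.5, 24.5]); Merging all regions: only the 23×14 cube at (10.5, 10.5) is present, so the union is just that shape — 1 connected region; the cylinder at (4, 11.5) is absent (z outside [17.5, 34]); Taking the first minus the rest: none of the subtracted shapes is present at this height, so the result so far is unchanged — 1 connected region. Overall, the cross-section is a single solid region. The nearest boundary edge runs (33.50, 24.50)→(10.50, 24.50); distance from the point to it = 4.40 mm. The point is inside the cross-section and 4.40 mm from the nearest boundary — more than the 1.8 mm shell width (3 × 0.6), so it's in the infill interior.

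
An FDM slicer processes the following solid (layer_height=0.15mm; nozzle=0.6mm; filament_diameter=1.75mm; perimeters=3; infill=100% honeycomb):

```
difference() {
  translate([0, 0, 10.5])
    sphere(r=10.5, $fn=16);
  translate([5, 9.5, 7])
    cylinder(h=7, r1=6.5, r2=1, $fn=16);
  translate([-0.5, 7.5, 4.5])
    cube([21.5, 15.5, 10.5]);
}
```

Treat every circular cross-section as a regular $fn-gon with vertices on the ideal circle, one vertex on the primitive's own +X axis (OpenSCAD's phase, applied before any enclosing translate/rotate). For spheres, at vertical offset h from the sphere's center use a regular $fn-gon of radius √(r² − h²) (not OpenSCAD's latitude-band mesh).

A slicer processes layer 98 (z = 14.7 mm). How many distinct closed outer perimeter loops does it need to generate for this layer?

At z = 14.7 mm: the r=10.5 sphere slices to a regular 16-gon of circumradius 9.623 (√(r²−h²) with h=4.2 from center); the cone at (5, 9.5) is not intersected at this z (z outside [7, 14]); the cube at (-0.5, 7.5) (footprint 21.5×15.5) is included at this height; After the difference (first − rest): starting from the r=10.5 sphere, the 21.5×15.5 cube at (-0.5, 7.5) partially overlaps it — only the 8.96 mm² overlap (of its 333.25 mm²) is removed, clipping the outline — 1 connected region. The result has 1 disconnected region.

1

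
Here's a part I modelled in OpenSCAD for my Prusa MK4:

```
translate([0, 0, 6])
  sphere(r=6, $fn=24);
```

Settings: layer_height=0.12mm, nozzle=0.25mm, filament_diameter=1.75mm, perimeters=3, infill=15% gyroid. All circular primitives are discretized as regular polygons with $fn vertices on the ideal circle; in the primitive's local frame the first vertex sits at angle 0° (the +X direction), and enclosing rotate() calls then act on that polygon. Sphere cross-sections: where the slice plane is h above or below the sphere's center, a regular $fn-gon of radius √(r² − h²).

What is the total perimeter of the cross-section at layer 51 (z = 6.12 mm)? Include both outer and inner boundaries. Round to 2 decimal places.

At z = 6.12 mm: the r=6 sphere contributes a regular 24-gon of circumradius √(6²−0.12²) = 5.999 (perimeter = 2·24·5.999·sin(180°/24) = 37.58 mm). Overall, the cross-section is a single solid region. Total boundary length (outer) = 37.58 mm.

37.58 mm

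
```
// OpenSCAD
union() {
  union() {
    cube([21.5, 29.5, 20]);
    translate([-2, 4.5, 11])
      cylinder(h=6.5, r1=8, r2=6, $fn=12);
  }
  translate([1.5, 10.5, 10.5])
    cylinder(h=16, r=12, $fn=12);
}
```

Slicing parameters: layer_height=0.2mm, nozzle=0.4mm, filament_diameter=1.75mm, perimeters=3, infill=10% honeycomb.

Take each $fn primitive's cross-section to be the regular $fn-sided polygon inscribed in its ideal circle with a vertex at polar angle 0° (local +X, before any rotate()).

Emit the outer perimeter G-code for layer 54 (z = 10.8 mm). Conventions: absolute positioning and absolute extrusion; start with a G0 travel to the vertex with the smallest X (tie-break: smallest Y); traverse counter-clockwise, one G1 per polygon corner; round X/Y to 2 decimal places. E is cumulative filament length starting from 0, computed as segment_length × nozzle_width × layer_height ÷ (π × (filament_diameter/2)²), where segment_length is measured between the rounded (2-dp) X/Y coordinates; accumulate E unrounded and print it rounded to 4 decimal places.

G0 X-10.50 Y10.50 Z10.80
G1 X-8.89 Y4.50 E0.2066
G1 X-4.50 Y0.11 E0.4131
G1 X1.50 Y-1.50 E0.6197
G1 X7.10 Y0.00 E0.8126
G1 X21.50 Y0.00 E1.2915
G1 X21.50 Y29.50 E2.2727
G1 X0.00 Y29.50 E2.9878
G1 X0.00 Y22.10 E3.2339
G1 X-4.50 Y20.89 E3.3889
G1 X-8.89 Y16.50 E3.5954
G1 X-10.50 Y10.50 E3.8020

At z = 10.8 mm: the cube (footprint 21.5×29.5) is included at this height; the cone at (-2, 4.5) is not intersected at this z (z outside [11, 17.5]); Combining (union): only the 21.5×29.5 cube is present, so the union is just that shape — 1 connected region; the r=12 cylinder at (1.5, 10.5) contributes a regular 12-gon of circumradius 12; Merging all regions: the regions partially overlap (shared area 245.25 mm²), so overlapping operands fuse into one piece — 1 connected region. The outline is a single polygon with 11 vertices. Extrusion per mm of travel: 0.4 × 0.2 / (π × 0.875²) = 0.033260. Accumulating E over each segment gives final E = 3.8020.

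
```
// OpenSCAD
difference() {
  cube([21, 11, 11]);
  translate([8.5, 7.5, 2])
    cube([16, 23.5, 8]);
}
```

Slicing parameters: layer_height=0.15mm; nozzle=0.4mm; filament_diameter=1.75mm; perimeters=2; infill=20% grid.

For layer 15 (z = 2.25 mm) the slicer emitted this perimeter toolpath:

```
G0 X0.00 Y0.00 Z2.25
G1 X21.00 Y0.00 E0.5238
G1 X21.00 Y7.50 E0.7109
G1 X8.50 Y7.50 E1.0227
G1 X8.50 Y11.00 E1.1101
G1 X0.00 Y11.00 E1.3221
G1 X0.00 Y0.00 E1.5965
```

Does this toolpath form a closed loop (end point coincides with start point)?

Start point (G0): (0.00, 0.00). End point (last G1): the path returns to the start — closed.

yes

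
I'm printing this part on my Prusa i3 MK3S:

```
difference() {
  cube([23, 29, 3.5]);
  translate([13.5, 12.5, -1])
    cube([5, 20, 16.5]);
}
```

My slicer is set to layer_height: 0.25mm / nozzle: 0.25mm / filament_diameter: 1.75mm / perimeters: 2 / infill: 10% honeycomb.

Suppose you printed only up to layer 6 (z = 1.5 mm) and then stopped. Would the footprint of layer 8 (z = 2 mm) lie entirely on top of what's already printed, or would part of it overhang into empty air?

entirely on top

Compare the two slices. At z = 1.5: the cube (footprint 23×29) is included at this height (area 667.00 mm²); the 5×20 cube at (13.5, 12.5) contributes its full rectangle (area 100.00 mm²); After the difference (first − rest): starting from the 23×29 cube (667.00 mm²), the 5×20 cube at (13.5, 12.5) partially overlaps it — only the 82.50 mm² overlap (of its 100.00 mm²) is removed, clipping the outline — area = 584.50 mm². At z = 2: the 23×29 cube contributes its full rectangle (area 667.00 mm²); the 5×20 cube at (13.5, 12.5) contributes its full rectangle (area 100.00 mm²); After the difference (first − rest): starting from the 23×29 cube (667.00 mm²), the 5×20 cube at (13.5, 12.5) partially overlaps it — only the 82.50 mm² overlap (of its 100.00 mm²) is removed, clipping the outline — area = 584.50 mm². Checking containment: the cross-section at z = 2 is a subset of the cross-section at z = 1.5.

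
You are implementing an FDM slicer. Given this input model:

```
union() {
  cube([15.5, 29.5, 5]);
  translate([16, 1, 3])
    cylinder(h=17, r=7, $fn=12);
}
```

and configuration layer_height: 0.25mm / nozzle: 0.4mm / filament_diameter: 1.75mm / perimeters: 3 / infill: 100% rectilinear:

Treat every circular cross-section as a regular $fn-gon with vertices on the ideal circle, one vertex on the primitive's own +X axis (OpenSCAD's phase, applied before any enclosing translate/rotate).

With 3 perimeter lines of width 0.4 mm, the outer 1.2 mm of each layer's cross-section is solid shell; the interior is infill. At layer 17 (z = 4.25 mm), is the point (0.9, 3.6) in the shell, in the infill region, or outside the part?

At z = 4.25 mm: the cube (footprint 15.5×29.5) is included at this height; the r=7 cylinder at (16, 1) gives a regular 12-gon of circumradius 7 (constant along its height); Combining (union): the regions partially overlap (shared area 39.65 mm²), so overlapping operands fuse into one piece — 1 connected region. Overall, the cross-section is a single solid region. The nearest boundary edge runs (0.00, 0.00)→(0.00, 29.50); distance from the point to it = 0.90 mm. The point is inside the cross-section, 0.90 mm from the nearest boundary — within the 1.2 mm shell band (3 × 0.4).

shell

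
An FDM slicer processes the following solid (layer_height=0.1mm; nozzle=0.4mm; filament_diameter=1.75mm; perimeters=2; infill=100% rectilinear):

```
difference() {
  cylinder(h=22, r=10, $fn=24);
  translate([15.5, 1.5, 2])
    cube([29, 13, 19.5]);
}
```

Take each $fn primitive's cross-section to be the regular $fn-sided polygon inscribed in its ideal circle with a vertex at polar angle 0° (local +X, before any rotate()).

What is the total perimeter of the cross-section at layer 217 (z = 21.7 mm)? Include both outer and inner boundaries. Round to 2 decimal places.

At z = 21.7 mm: the r=10 cylinder gives a regular 24-gon of circumradius 10 (constant along its height) (perimeter = 2·24·10.000·sin(180°/24) = 62.65 mm); the cube at (15.5, 1.5) does not reach this height (z outside [2, 21.5]); After the difference (first − rest): none of the subtracted shapes is present at this height, so the r=10 cylinder is unchanged — boundary = 62.65 mm. Overall, the cross-section is a single solid region. Total boundary length (outer) = 62.65 mm.

62.65 mm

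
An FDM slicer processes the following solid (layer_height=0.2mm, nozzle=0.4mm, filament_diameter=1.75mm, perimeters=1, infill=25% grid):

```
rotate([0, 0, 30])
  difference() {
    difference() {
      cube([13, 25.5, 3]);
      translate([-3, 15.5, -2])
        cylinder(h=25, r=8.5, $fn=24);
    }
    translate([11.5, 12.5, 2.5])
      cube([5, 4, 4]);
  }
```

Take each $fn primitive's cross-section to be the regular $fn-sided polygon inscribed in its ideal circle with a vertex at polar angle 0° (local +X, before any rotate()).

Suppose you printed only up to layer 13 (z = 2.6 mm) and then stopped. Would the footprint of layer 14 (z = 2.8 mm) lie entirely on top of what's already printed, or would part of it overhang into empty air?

entirely on top

Compare the two slices. At z = 2.6: the cube is present — its section is the full 13×25.5 rectangle (area 331.50 mm²); the r=8.5 cylinder at (-3, 15.5) gives a regular 24-gon of circumradius 8.5 (constant along its height) (area = (24/2)·8.500²·sin(360°/24) = 224.40 mm²); Subtracting the remaining from the first: starting from the 13×25.5 cube (331.50 mm²), the r=8.5 cylinder at (-3, 15.5) partially overlaps it — only the 62.56 mm² overlap (of its 224.40 mm²) is removed, clipping the outline — area = 268.94 mm²; the 5×4 cube at (11.5, 12.5) contributes its full rectangle (area 20.00 mm²); Taking the first minus the rest: starting from that combined region (268.94 mm²), the 5×4 cube at (11.5, 12.5) partially overlaps it — only the 6.00 mm² overlap (of its 20.00 mm²) is removed, clipping the outline — area = 262.94 mm²; (rotated 30° about Z; rotation is an isometry so areas/perimeters/island counts are preserved). At z = 2.8: the cube is present — its section is the full 13×25.5 rectangle (area 331.50 mm²); the r=8.5 cylinder at (-3, 15.5) contributes a regular 24-gon of circumradius 8.5 (area = (24/2)·8.500²·sin(360°/24) = 224.40 mm²); After the difference (first − rest): starting from the 13×25.5 cube (331.50 mm²), the r=8.5 cylinder at (-3, 15.5) partially overlaps it — only the 62.56 mm² overlap (of its 224.40 mm²) is removed, clipping the outline — area = 268.94 mm²; the 5×4 cube at (11.5, 12.5) contributes its full rectangle (area 20.00 mm²); After the difference (first − rest): starting from the result so far (268.94 mm²), the 5×4 cube at (11.5, 12.5) partially overlaps it — only the 6.00 mm² overlap (of its 20.00 mm²) is removed, clipping the outline — area = 262.94 mm²; (whole slice rotated 30° about Z — lengths, areas and connectivity unchanged). Checking containment: the cross-section at z = 2.8 is a subset of the cross-section at z = 2.6.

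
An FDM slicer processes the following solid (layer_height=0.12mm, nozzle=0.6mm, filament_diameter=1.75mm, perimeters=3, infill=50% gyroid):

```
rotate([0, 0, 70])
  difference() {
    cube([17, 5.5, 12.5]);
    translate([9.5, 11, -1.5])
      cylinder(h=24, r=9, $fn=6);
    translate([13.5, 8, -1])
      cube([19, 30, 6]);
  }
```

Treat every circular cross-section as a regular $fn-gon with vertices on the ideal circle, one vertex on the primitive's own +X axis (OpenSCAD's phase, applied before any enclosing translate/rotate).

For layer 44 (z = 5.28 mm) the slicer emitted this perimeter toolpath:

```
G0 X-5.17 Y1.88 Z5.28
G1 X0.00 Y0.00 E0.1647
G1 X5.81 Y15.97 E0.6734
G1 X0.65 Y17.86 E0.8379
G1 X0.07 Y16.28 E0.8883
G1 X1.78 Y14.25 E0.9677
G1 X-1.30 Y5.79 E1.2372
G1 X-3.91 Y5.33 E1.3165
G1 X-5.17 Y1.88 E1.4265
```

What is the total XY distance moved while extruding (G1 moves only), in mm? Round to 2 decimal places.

47.65 mm

Sum the Euclidean lengths of each G1 segment: total = 47.65 mm.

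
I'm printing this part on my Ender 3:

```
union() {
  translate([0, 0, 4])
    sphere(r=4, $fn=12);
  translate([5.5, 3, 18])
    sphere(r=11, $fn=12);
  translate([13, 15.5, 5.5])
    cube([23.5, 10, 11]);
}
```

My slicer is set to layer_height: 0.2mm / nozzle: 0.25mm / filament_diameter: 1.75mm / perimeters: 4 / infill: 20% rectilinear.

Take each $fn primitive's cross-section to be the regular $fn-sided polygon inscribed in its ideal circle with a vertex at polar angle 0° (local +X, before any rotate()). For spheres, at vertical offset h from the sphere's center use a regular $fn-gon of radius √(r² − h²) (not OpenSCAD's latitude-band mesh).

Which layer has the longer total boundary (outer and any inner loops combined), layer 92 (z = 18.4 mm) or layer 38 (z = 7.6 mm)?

layer 38 (z = 7.6 mm)

Layer 92 (z = 18.4): the sphere is not intersected at this z (|z−center|=14.400 > r=4); the sphere at (5.5, 3): section is a regular 12-gon, circumradius = √(r²−h²) = √(11²−0.4²) = 10.993 (perimeter = 2·12·10.993·sin(180°/12) = 68.28 mm); the cube at (13, 15.5) is absent (z outside [5.5, 16.5]); Merging all regions: only the r=11 sphere at (5.5, 3) is present, so the union is just that shape — boundary = 68.28 mm. So its perimeter = 68.28 mm. Layer 38 (z = 7.6): the r=4 sphere contributes a regular 12-gon of circumradius √(4²−3.6²) = 1.744 (perimeter = 2·12·1.744·sin(180°/12) = 10.83 mm); the sphere at (5.5, 3): section is a regular 12-gon, circumradius = √(r²−h²) = √(11²−10.4²) = 3.583 (perimeter = 2·12·3.583·sin(180°/12) = 22.26 mm); the cube at (13, 15.5) is present — its section is the full 23.5×10 rectangle (perimeter 67.00 mm); Taking the union: the 3 present regions are separate (no shared area or edge), so areas and boundary lengths simply add and each stays a separate island — boundary = 100.09 mm. So its perimeter = 100.09 mm. Layer 38 is larger (100.09 vs 68.28 mm).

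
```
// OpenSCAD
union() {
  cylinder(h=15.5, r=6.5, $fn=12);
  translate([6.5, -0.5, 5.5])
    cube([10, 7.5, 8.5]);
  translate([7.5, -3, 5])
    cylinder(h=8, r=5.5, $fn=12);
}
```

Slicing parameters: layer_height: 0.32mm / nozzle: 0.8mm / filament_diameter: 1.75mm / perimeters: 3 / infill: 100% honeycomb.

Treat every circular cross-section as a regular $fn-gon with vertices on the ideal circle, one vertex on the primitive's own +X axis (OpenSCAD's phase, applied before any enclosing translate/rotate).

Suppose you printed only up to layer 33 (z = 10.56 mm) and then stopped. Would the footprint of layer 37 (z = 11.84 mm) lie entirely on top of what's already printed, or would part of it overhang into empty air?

entirely on top

Compare the two slices. At z = 10.56: the r=6.5 cylinder gives a regular 12-gon of circumradius 6.5 (constant along its height) (area = (12/2)·6.500²·sin(360°/12) = 126.75 mm²); the 10×7.5 cube at (6.5, -0.5) contributes its full rectangle (area 75.00 mm²); the r=5.5 cylinder at (7.5, -3) gives a regular 12-gon of circumradius 5.5 (constant along its height) (area = (12/2)·5.500²·sin(360°/12) = 90.75 mm²); Merging all regions: the regions partially overlap — summed areas 292.50 mm² minus the doubly-counted overlap 33.96 mm² gives 258.54 mm² — area = 258.54 mm². At z = 11.84: the cylinder: section is a regular 12-gon, circumradius r=6.5 (area = (12/2)·6.500²·sin(360°/12) = 126.75 mm²); the cube at (6.5, -0.5) (footprint 10×7.5) is included at this height (area 75.00 mm²); the r=5.5 cylinder at (7.5, -3) contributes a regular 12-gon of circumradius 5.5 (area = (12/2)·5.500²·sin(360°/12) = 90.75 mm²); Taking the union: the regions partially overlap — summed areas 292.50 mm² minus the doubly-counted overlap 33.96 mm² gives 258.54 mm² — area = 258.54 mm². Checking containment: the cross-section at z = 11.84 is a subset of the cross-section at z = 10.56.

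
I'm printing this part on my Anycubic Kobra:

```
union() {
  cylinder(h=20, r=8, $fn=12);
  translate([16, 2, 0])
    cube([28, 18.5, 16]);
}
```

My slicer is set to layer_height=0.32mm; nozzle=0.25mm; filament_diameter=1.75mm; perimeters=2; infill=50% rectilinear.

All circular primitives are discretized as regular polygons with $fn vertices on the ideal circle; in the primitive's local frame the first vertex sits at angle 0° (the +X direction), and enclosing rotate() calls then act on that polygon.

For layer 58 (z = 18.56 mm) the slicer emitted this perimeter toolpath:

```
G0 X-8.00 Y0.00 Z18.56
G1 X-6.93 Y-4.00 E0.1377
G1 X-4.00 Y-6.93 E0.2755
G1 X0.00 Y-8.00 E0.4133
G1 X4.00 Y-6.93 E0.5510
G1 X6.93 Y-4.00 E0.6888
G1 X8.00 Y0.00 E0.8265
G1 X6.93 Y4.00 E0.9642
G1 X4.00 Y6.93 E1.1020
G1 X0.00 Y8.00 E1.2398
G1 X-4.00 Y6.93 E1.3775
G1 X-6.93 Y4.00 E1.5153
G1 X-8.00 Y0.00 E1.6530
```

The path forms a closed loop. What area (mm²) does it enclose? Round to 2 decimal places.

Apply the shoelace formula to the sequence of (X, Y) vertices; enclosed area = 192.05 mm².

192.05 mm²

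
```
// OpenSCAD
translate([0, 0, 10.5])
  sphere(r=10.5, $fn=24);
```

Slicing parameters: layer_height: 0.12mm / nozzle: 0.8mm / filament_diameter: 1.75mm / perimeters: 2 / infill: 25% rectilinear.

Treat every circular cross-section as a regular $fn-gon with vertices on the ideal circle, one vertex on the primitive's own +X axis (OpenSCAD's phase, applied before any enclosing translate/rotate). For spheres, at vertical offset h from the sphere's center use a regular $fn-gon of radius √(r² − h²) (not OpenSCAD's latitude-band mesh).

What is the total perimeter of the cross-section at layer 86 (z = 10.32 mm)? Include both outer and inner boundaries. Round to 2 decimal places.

65.78 mm

At z = 10.32 mm: the r=10.5 sphere slices to a regular 24-gon of circumradius 10.498 (√(r²−h²) with h=0.18 from center) (perimeter = 2·24·10.498·sin(180°/24) = 65.78 mm). Overall, the cross-section is a single solid region. Total boundary length (outer) = 65.78 mm.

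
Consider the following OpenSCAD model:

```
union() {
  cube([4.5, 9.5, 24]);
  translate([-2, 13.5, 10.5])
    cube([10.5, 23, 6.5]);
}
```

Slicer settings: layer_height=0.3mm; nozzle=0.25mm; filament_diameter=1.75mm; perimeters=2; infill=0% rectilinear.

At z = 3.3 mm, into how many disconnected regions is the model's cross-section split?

1

At z = 3.3 mm: the cube (footprint 4.5×9.5) is included at this height; the cube at (-2, 13.5) is absent (z outside [10.5, 17]); Merging all regions: only the 4.5×9.5 cube is present, so the union is just that shape — 1 connected region. The result has 1 disconnected region.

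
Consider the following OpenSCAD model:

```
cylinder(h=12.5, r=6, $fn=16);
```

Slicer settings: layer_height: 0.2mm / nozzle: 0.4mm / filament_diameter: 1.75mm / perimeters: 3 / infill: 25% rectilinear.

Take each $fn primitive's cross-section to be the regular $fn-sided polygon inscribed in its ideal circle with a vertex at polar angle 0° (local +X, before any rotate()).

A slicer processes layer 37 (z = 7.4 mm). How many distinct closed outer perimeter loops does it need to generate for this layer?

At z = 7.4 mm: the r=6 cylinder gives a regular 16-gon of circumradius 6 (constant along its height). The result has 1 disconnected region.

1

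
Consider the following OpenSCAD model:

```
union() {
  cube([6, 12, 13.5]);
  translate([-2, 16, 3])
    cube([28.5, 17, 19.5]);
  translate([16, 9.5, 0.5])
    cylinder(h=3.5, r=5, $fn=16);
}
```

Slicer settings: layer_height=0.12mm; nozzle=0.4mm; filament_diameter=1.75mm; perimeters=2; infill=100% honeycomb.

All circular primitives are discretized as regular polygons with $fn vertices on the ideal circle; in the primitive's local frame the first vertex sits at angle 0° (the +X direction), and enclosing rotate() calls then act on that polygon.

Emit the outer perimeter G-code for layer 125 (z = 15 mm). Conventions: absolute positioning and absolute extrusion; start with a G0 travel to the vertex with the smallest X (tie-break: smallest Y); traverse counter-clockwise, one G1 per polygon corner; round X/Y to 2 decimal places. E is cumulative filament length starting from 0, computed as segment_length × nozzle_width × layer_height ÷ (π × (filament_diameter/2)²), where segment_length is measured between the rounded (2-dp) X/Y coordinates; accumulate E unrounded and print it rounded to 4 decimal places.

At z = 15 mm: the cube is absent (z outside [0, 13.5]); the cube at (-2, 16) (footprint 28.5×17) is included at this height; the cylinder at (16, 9.5) is not intersected at this z (z outside [0.5, 4]); Combining (union): only the 28.5×17 cube at (-2, 16) is present, so the union is just that shape — 1 connected region. The outline is a single polygon with 4 vertices. Extrusion per mm of travel: 0.4 × 0.12 / (π × 0.875²) = 0.019956. Accumulating E over each segment gives final E = 1.8160.

G0 X-2.00 Y16.00 Z15.00
G1 X26.50 Y16.00 E0.5687
G1 X26.50 Y33.00 E0.9080
G1 X-2.00 Y33.00 E1.4767
G1 X-2.00 Y16.00 E1.8160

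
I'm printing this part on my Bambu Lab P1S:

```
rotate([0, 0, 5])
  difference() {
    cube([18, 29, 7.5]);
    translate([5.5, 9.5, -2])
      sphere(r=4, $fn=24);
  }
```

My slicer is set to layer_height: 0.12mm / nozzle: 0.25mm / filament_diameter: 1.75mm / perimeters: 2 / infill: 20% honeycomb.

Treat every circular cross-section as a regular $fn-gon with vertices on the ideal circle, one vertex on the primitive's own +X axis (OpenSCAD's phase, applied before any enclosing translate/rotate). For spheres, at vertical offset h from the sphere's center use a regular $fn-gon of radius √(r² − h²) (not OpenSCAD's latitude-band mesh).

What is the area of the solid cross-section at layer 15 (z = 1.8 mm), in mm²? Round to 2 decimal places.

At z = 1.8 mm: the cube is present — its section is the full 18×29 rectangle (area 522.00 mm²); the r=4 sphere at (5.5, 9.5) slices to a regular 24-gon of circumradius 1.249 (√(r²−h²) with h=3.8 from center) (area = (24/2)·1.249²·sin(360°/24) = 4.85 mm²); Subtracting the remaining from the first: starting from the 18×29 cube (522.00 mm²), the r=4 sphere at (5.5, 9.5) lies wholly inside it (removes its full 4.85 mm² and its 7.83 mm outline becomes a hole wall) — area = 517.15 mm²; (whole slice rotated 5° about Z — lengths, areas and connectivity unchanged). Overall, the cross-section is one region with 1 hole. Net area = 517.15 mm².

517.15 mm²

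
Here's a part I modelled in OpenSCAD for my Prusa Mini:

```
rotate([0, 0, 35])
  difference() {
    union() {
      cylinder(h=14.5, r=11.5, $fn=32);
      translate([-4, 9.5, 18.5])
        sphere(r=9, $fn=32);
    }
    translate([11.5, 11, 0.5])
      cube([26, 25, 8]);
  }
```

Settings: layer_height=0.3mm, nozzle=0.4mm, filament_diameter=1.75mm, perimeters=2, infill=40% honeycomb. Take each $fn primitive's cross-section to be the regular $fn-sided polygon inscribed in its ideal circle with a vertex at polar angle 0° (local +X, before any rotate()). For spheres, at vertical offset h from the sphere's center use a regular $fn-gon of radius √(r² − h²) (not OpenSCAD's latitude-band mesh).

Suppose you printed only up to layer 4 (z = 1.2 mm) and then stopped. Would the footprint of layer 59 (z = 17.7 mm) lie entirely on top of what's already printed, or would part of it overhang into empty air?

Compare the two slices. At z = 1.2: the cylinder: section is a regular 32-gon, circumradius r=11.5 (area = (32/2)·11.500²·sin(360°/32) = 412.81 mm²); the sphere at (-4, 9.5) does not reach this height (|z−center|=17.300 > r=9); Combining (union): only the r=11.5 cylinder is present, so the union is just that shape — area = 412.81 mm²; the cube at (11.5, 11) (footprint 26×25) is included at this height (area 650.00 mm²); Taking the first minus the rest: starting from the result so far (412.81 mm²), the 26×25 cube at (11.5, 11) misses the remaining region (no effect) — area = 412.81 mm²; (whole slice rotated 35° about Z — lengths, areas and connectivity unchanged). At z = 17.7: the cylinder is absent (z outside [0, 14.5]); the sphere at (-4, 9.5): section is a regular 32-gon, circumradius = √(r²−h²) = √(9²−0.8²) = 8.964 (area = (32/2)·8.964²·sin(360°/32) = 250.84 mm²); Combining (union): only the r=9 sphere at (-4, 9.5) is present, so the union is just that shape — area = 250.84 mm²; the cube at (11.5, 11) is absent (z outside [0.5, 8.5]); Subtracting the remaining from the first: none of the subtracted shapes is present at this height, so that combined region is unchanged — area = 250.84 mm²; (whole slice rotated 35° about Z — lengths, areas and connectivity unchanged). Checking containment: at z = 17.7 the cross-section extends beyond the z = 1.2 cross-section by about 127.10 mm².

part overhangs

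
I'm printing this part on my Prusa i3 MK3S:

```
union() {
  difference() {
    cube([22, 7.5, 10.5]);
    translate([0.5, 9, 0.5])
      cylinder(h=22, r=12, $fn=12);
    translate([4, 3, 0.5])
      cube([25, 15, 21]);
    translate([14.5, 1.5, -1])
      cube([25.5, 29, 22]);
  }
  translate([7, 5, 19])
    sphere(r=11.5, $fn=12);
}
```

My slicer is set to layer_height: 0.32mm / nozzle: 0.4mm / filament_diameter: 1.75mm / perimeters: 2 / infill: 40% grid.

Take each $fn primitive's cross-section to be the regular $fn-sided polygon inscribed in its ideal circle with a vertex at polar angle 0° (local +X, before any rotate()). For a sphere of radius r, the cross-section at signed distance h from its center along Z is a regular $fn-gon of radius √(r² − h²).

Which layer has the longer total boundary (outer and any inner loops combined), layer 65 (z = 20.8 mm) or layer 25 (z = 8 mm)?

layer 65 (z = 20.8 mm)

Layer 65 (z = 20.8): the cube is absent (z outside [0, 10.5]); the r=12 cylinder at (0.5, 9) contributes a regular 12-gon of circumradius 12 (perimeter = 2·12·12.000·sin(180°/12) = 74.54 mm); the cube at (4, 3) is present — its section is the full 25×15 rectangle (perimeter 80.00 mm); the cube at (14.5, 1.5) is present — its section is the full 25.5×29 rectangle (perimeter 109.00 mm); After the difference (first − rest): the first operand is absent here, so nothing remains; the r=11.5 sphere at (7, 5) contributes a regular 12-gon of circumradius √(11.5²−1.8²) = 11.358 (perimeter = 2·12·11.358·sin(180°/12) = 70.55 mm); Merging all regions: only the r=11.5 sphere at (7, 5) is present, so the union is just that shape — boundary = 70.55 mm. So its perimeter = 70.55 mm. Layer 25 (z = 8): the 22×7.5 cube contributes its full rectangle (perimeter 59.00 mm); the r=12 cylinder at (0.5, 9) gives a regular 12-gon of circumradius 12 (constant along its height) (perimeter = 2·12·12.000·sin(180°/12) = 74.54 mm); the cube at (4, 3) (footprint 25×15) is included at this height (perimeter 80.00 mm); the cube at (14.5, 1.5) is present — its section is the full 25.5×29 rectangle (perimeter 109.00 mm); After the difference (first − rest): starting from the 22×7.5 cube, the r=12 cylinder at (0.5, 9) partially overlaps it — only the 79.91 mm² overlap (of its 432.00 mm²) is removed, clipping the outline; the 25×15 cube at (4, 3) partially overlaps it — only the 47.27 mm² overlap (of its 375.00 mm²) is removed, clipping the outline; the 25.5×29 cube at (14.5, 1.5) partially overlaps it — only the 11.25 mm² overlap (of its 739.50 mm²) is removed, clipping the outline — boundary = 32.46 mm; the sphere at (7, 5): section is a regular 12-gon, circumradius = √(r²−h²) = √(11.5²−11²) = 3.354 (perimeter = 2·12·3.354·sin(180°/12) = 20.83 mm); Merging all regions: the 2 present regions are separate (no shared area or edge), so areas and boundary lengths simply add and each stays a separate island — boundary = 53.29 mm. So its perimeter = 53.29 mm. Layer 65 is larger (70.55 vs 53.29 mm).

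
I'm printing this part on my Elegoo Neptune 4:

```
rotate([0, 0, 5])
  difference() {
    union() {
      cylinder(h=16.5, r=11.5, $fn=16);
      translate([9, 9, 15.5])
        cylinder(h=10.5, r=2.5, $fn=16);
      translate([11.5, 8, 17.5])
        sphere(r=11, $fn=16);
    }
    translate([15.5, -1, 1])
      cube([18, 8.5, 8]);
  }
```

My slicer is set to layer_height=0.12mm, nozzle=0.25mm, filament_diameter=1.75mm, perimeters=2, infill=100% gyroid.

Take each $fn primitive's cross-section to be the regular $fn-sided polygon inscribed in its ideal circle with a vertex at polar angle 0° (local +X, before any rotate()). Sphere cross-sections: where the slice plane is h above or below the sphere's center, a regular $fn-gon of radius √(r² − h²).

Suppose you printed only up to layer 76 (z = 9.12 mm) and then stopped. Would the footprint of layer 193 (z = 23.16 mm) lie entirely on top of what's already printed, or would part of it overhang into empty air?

part overhangs

Compare the two slices. At z = 9.12: the r=11.5 cylinder contributes a regular 16-gon of circumradius 11.5 (area = (16/2)·11.500²·sin(360°/16) = 404.88 mm²); the cylinder at (9, 9) does not reach this height (z outside [15.5, 26]); the r=11 sphere at (11.5, 8) slices to a regular 16-gon of circumradius 7.126 (√(r²−h²) with h=8.38 from center) (area = (16/2)·7.126²·sin(360°/16) = 155.45 mm²); Taking the union: the regions partially overlap — summed areas 560.33 mm² minus the doubly-counted overlap 34.14 mm² gives 526.19 mm² — area = 526.19 mm²; the cube at (15.5, -1) is not intersected at this z (z outside [1, 9]); Subtracting the remaining from the first: none of the subtracted shapes is present at this height, so the result so far is unchanged — area = 526.19 mm²; (rotated 5° about Z; rotation is an isometry so areas/perimeters/island counts are preserved). At z = 23.16: the cylinder is absent (z outside [0, 16.5]); the cylinder at (9, 9): section is a regular 16-gon, circumradius r=2.5 (area = (16/2)·2.500²·sin(360°/16) = 19.13 mm²); the sphere at (11.5, 8): section is a regular 16-gon, circumradius = √(r²−h²) = √(11²−5.66²) = 9.432 (area = (16/2)·9.432²·sin(360°/16) = 272.36 mm²); Taking the union: the r=2.5 cylinder at (9, 9) lies entirely inside the r=11 sphere at (11.5, 8), so the union is just the r=11 sphere at (11.5, 8) — area = 272.36 mm²; the cube at (15.5, -1) is absent (z outside [1, 9]); After the difference (first − rest): none of the subtracted shapes is present at this height, so the result so far is unchanged — area = 272.36 mm²; (rotated 5° about Z; rotation is an isometry so areas/perimeters/island counts are preserved). Checking containment: at z = 23.16 the cross-section extends beyond the z = 9.12 cross-section by about 81.67 mm².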